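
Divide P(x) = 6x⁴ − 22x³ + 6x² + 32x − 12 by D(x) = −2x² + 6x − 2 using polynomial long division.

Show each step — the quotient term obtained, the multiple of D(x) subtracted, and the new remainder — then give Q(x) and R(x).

Q(x) = −3x² + 2x + 6; R(x) = 0

Step 1: lead(6x⁴ − 22x³ + 6x² + 32x − 12) ÷ lead(D) = 6x⁴ ÷ −2x² = −3x². Subtract (−3x²)·D = 6x⁴ − 18x³ + 6x². Remainder: −4x³ + 32x − 12.
Step 2: lead(−4x³ + 32x − 12) ÷ lead(D) = −4x³ ÷ −2x² = 2x. Subtract (2x)·D = −4x³ + 12x² − 4x. Remainder: −12x² + 36x − 12.
Step 3: lead(−12x² + 36x − 12) ÷ lead(D) = −12x² ÷ −2x² = 6. Subtract (6)·D = −12x² + 36x − 12. Remainder: 0.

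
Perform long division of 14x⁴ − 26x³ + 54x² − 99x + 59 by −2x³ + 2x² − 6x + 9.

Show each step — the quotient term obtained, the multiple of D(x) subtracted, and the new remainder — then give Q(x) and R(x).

Q(x) = −7x + 6; R(x) = 5

Step 1: lead(14x⁴ − 26x³ + 54x² − 99x + 59) ÷ lead(D) = 14x⁴ ÷ −2x³ = −7x. Subtract (−7x)·D = 14x⁴ − 14x³ + 42x² − 63x. Remainder: −12x³ + 12x² − 36x + 59.
Step 2: lead(−12x³ + 12x² − 36x + 59) ÷ lead(D) = −12x³ ÷ −2x³ = 6. Subtract (6)·D = −12x³ + 12x² − 36x + 54. Remainder: 5.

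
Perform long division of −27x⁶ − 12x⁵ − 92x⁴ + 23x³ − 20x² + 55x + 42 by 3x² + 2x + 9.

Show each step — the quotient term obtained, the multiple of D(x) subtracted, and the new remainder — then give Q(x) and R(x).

Step 1: lead(−27x⁶ − 12x⁵ − 92x⁴ + 23x³ − 20x² + 55x + 42) ÷ lead(D) = −27x⁶ ÷ 3x² = −9x⁴. Subtract (−9x⁴)·D = −27x⁶ − 18x⁵ − 81x⁴. Remainder: 6x⁵ − 11x⁴ + 23x³ − 20x² + 55x + 42.
Step 2: lead(6x⁵ − 11x⁴ + 23x³ − 20x² + 55x + 42) ÷ lead(D) = 6x⁵ ÷ 3x² = 2x³. Subtract (2x³)·D = 6x⁵ + 4x⁴ + 18x³. Remainder: −15x⁴ + 5x³ − 20x² + 55x + 42.
Step 3: lead(−15x⁴ + 5x³ − 20x² + 55x + 42) ÷ lead(D) = −15x⁴ ÷ 3x² = −5x². Subtract (−5x²)·D = −15x⁴ − 10x³ − 45x². Remainder: 15x³ + 25x² + 55x + 42.
Step 4: lead(15x³ + 25x² + 55x + 42) ÷ lead(D) = 15x³ ÷ 3x² = 5x. Subtract (5x)·D = 15x³ + 10x² + 45x. Remainder: 15x² + 10x + 42.
Step 5: lead(15x² + 10x + 42) ÷ lead(D) = 15x² ÷ 3x² = 5. Subtract (5)·D = 15x² + 10x + 45. Remainder: −3.

Q(x) = −9x⁴ + 2x³ − 5x² + 5x + 5; R(x) = −3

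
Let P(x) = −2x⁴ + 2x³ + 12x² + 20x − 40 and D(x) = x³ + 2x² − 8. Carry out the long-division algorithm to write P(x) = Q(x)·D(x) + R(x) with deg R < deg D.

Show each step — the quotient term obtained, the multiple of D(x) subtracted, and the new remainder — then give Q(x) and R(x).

Step 1: lead(−2x⁴ + 2x³ + 12x² + 20x − 40) ÷ lead(D) = −2x⁴ ÷ x³ = −2x. Subtract (−2x)·D = −2x⁴ − 4x³ + 16x. Remainder: 6x³ + 12x² + 4x − 40.
Step 2: lead(6x³ + 12x² + 4x − 40) ÷ lead(D) = 6x³ ÷ x³ = 6. Subtract (6)·D = 6x³ + 12x² − 48. Remainder: 4x + 8.

Q(x) = −2x + 6; R(x) = 4x + 8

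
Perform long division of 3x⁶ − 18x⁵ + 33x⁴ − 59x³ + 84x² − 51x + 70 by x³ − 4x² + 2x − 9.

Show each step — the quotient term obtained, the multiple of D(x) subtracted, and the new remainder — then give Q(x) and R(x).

Q(x) = 3x³ − 6x² + 3x − 8; R(x) = −8x² − 8x − 2

Step 1: lead(3x⁶ − 18x⁵ + 33x⁴ − 59x³ + 84x² − 51x + 70) ÷ lead(D) = 3x⁶ ÷ x³ = 3x³. Subtract (3x³)·D = 3x⁶ − 12x⁵ + 6x⁴ − 27x³. Remainder: −6x⁵ + 27x⁴ − 32x³ + 84x² − 51x + 70.
Step 2: lead(−6x⁵ + 27x⁴ − 32x³ + 84x² − 51x + 70) ÷ lead(D) = −6x⁵ ÷ x³ = −6x². Subtract (−6x²)·D = −6x⁵ + 24x⁴ − 12x³ + 54x². Remainder: 3x⁴ − 20x³ + 30x² − 51x + 70.
Step 3: lead(3x⁴ − 20x³ + 30x² − 51x + 70) ÷ lead(D) = 3x⁴ ÷ x³ = 3x. Subtract (3x)·D = 3x⁴ − 12x³ + 6x² − 27x. Remainder: −8x³ + 24x² − 24x + 70.
Step 4: lead(−8x³ + 24x² − 24x + 70) ÷ lead(D) = −8x³ ÷ x³ = −8. Subtract (−8)·D = −8x³ + 32x² − 16x + 72. Remainder: −8x² − 8x − 2.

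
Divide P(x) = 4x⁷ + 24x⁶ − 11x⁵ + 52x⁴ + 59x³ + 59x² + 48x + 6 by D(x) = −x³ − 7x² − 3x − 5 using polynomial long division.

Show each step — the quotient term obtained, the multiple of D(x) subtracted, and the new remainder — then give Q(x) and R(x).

Step 1: lead(4x⁷ + 24x⁶ − 11x⁵ + 52x⁴ + 59x³ + 59x² + 48x + 6) ÷ lead(D) = 4x⁷ ÷ −x³ = −4x⁴. Subtract (−4x⁴)·D = 4x⁷ + 28x⁶ + 12x⁵ + 20x⁴. Remainder: −4x⁶ − 23x⁵ + 32x⁴ + 59x³ + 59x² + 48x + 6.
Step 2: lead(−4x⁶ − 23x⁵ + 32x⁴ + 59x³ + 59x² + 48x + 6) ÷ lead(D) = −4x⁶ ÷ −x³ = 4x³. Subtract (4x³)·D = −4x⁶ − 28x⁵ − 12x⁴ − 20x³. Remainder: 5x⁵ + 44x⁴ + 79x³ + 59x² + 48x + 6.
Step 3: lead(5x⁵ + 44x⁴ + 79x³ + 59x² + 48x + 6) ÷ lead(D) = 5x⁵ ÷ −x³ = −5x². Subtract (−5x²)·D = 5x⁵ + 35x⁴ + 15x³ + 25x². Remainder: 9x⁴ + 64x³ + 34x² + 48x + 6.
Step 4: lead(9x⁴ + 64x³ + 34x² + 48x + 6) ÷ lead(D) = 9x⁴ ÷ −x³ = −9x. Subtract (−9x)·D = 9x⁴ + 63x³ + 27x² + 45x. Remainder: x³ + 7x² + 3x + 6.
Step 5: lead(x³ + 7x² + 3x + 6) ÷ lead(D) = x³ ÷ −x³ = −1. Subtract (−1)·D = x³ + 7x² + 3x + 5. Remainder: 1.

Q(x) = −4x⁴ + 4x³ − 5x² − 9x − 1; R(x) = 1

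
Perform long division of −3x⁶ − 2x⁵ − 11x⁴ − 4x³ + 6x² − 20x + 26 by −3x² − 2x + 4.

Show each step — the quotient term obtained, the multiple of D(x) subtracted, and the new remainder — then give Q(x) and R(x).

Q(x) = x⁴ + 5x² − 2x + 6; R(x) = 2

Step 1: lead(−3x⁶ − 2x⁵ − 11x⁴ − 4x³ + 6x² − 20x + 26) ÷ lead(D) = −3x⁶ ÷ −3x² = x⁴. Subtract (x⁴)·D = −3x⁶ − 2x⁵ + 4x⁴. Remainder: −15x⁴ − 4x³ + 6x² − 20x + 26.
Step 2: lead(−15x⁴ − 4x³ + 6x² − 20x + 26) ÷ lead(D) = −15x⁴ ÷ −3x² = 5x². Subtract (5x²)·D = −15x⁴ − 10x³ + 20x². Remainder: 6x³ − 14x² − 20x + 26.
Step 3: lead(6x³ − 14x² − 20x + 26) ÷ lead(D) = 6x³ ÷ −3x² = −2x. Subtract (−2x)·D = 6x³ + 4x² − 8x. Remainder: −18x² − 12x + 26.
Step 4: lead(−18x² − 12x + 26) ÷ lead(D) = −18x² ÷ −3x² = 6. Subtract (6)·D = −18x² − 12x + 24. Remainder: 2.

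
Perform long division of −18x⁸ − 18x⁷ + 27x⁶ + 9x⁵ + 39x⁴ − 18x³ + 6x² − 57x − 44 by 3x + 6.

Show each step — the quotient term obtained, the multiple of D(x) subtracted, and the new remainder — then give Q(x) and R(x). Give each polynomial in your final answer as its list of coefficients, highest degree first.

Step 1: lead(−18x⁸ − 18x⁷ + 27x⁶ + 9x⁵ + 39x⁴ − 18x³ + 6x² − 57x − 44) ÷ lead(D) = −18x⁸ ÷ 3x = −6x⁷. Subtract (−6x⁷)·D = −18x⁸ − 36x⁷. Remainder: 18x⁷ + 27x⁶ + 9x⁵ + 39x⁴ − 18x³ + 6x² − 57x − 44.
Step 2: lead(18x⁷ + 27x⁶ + 9x⁵ + 39x⁴ − 18x³ + 6x² − 57x − 44) ÷ lead(D) = 18x⁷ ÷ 3x = 6x⁶. Subtract (6x⁶)·D = 18x⁷ + 36x⁶. Remainder: −9x⁶ + 9x⁵ + 39x⁴ − 18x³ + 6x² − 57x − 44.
Step 3: lead(−9x⁶ + 9x⁵ + 39x⁴ − 18x³ + 6x² − 57x − 44) ÷ lead(D) = −9x⁶ ÷ 3x = −3x⁵. Subtract (−3x⁵)·D = −9x⁶ − 18x⁵. Remainder: 27x⁵ + 39x⁴ − 18x³ + 6x² − 57x − 44.
Step 4: lead(27x⁵ + 39x⁴ − 18x³ + 6x² − 57x − 44) ÷ lead(D) = 27x⁵ ÷ 3x = 9x⁴. Subtract (9x⁴)·D = 27x⁵ + 54x⁴. Remainder: −15x⁴ − 18x³ + 6x² − 57x − 44.
Step 5: lead(−15x⁴ − 18x³ + 6x² − 57x − 44) ÷ lead(D) = −15x⁴ ÷ 3x = −5x³. Subtract (−5x³)·D = −15x⁴ − 30x³. Remainder: 12x³ + 6x² − 57x − 44.
Step 6: lead(12x³ + 6x² − 57x − 44) ÷ lead(D) = 12x³ ÷ 3x = 4x². Subtract (4x²)·D = 12x³ + 24x². Remainder: −18x² − 57x − 44.
Step 7: lead(−18x² − 57x − 44) ÷ lead(D) = −18x² ÷ 3x = −6x. Subtract (−6x)·D = −18x² − 36x. Remainder: −21x − 44.
Step 8: lead(−21x − 44) ÷ lead(D) = −21x ÷ 3x = −7. Subtract (−7)·D = −21x − 42. Remainder: −2.

Q = [-6, 6, -3, 9, -5, 4, -6, -7]; R = [-2]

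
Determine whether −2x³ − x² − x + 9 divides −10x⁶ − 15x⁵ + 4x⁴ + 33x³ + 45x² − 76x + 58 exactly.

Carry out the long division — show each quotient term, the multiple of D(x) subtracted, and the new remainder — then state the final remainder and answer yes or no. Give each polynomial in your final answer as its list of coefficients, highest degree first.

Step 1: lead(−10x⁶ − 15x⁵ + 4x⁴ + 33x³ + 45x² − 76x + 58) ÷ lead(D) = −10x⁶ ÷ −2x³ = 5x³. Subtract (5x³)·D = −10x⁶ − 5x⁵ − 5x⁴ + 45x³. Remainder: −10x⁵ + 9x⁴ − 12x³ + 45x² − 76x + 58.
Step 2: lead(−10x⁵ + 9x⁴ − 12x³ + 45x² − 76x + 58) ÷ lead(D) = −10x⁵ ÷ −2x³ = 5x². Subtract (5x²)·D = −10x⁵ − 5x⁴ − 5x³ + 45x². Remainder: 14x⁴ − 7x³ − 76x + 58.
Step 3: lead(14x⁴ − 7x³ − 76x + 58) ÷ lead(D) = 14x⁴ ÷ −2x³ = −7x. Subtract (−7x)·D = 14x⁴ + 7x³ + 7x² − 63x. Remainder: −14x³ − 7x² − 13x + 58.
Step 4: lead(−14x³ − 7x² − 13x + 58) ÷ lead(D) = −14x³ ÷ −2x³ = 7. Subtract (7)·D = −14x³ − 7x² − 7x + 63. Remainder: −6x − 5.

R = [-6, -5], so D(x) is not a factor of P(x). no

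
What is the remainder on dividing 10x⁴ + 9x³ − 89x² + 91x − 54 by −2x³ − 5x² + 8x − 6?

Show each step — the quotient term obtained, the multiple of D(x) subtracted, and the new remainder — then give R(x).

R(x) = −9x² − 3x − 6

Step 1: lead(10x⁴ + 9x³ − 89x² + 91x − 54) ÷ lead(D) = 10x⁴ ÷ −2x³ = −5x. Subtract (−5x)·D = 10x⁴ + 25x³ − 40x² + 30x. Remainder: −16x³ − 49x² + 61x − 54.
Step 2: lead(−16x³ − 49x² + 61x − 54) ÷ lead(D) = −16x³ ÷ −2x³ = 8. Subtract (8)·D = −16x³ − 40x² + 64x − 48. Remainder: −9x² − 3x − 6.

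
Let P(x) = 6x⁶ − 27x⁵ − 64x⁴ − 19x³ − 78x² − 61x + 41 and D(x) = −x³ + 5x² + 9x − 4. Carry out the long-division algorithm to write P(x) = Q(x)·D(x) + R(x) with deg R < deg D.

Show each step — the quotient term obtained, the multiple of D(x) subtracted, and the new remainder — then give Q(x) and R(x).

Step 1: lead(6x⁶ − 27x⁵ − 64x⁴ − 19x³ − 78x² − 61x + 41) ÷ lead(D) = 6x⁶ ÷ −x³ = −6x³. Subtract (−6x³)·D = 6x⁶ − 30x⁵ − 54x⁴ + 24x³. Remainder: 3x⁵ − 10x⁴ − 43x³ − 78x² − 61x + 41.
Step 2: lead(3x⁵ − 10x⁴ − 43x³ − 78x² − 61x + 41) ÷ lead(D) = 3x⁵ ÷ −x³ = −3x². Subtract (−3x²)·D = 3x⁵ − 15x⁴ − 27x³ + 12x². Remainder: 5x⁴ − 16x³ − 90x² − 61x + 41.
Step 3: lead(5x⁴ − 16x³ − 90x² − 61x + 41) ÷ lead(D) = 5x⁴ ÷ −x³ = −5x. Subtract (−5x)·D = 5x⁴ − 25x³ − 45x² + 20x. Remainder: 9x³ − 45x² − 81x + 41.
Step 4: lead(9x³ − 45x² − 81x + 41) ÷ lead(D) = 9x³ ÷ −x³ = −9. Subtract (−9)·D = 9x³ − 45x² − 81x + 36. Remainder: 5.

Q(x) = −6x³ − 3x² − 5x − 9; R(x) = 5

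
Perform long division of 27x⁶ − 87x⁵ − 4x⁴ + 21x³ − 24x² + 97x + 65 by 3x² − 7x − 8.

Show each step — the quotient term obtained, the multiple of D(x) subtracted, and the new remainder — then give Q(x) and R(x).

Step 1: lead(27x⁶ − 87x⁵ − 4x⁴ + 21x³ − 24x² + 97x + 65) ÷ lead(D) = 27x⁶ ÷ 3x² = 9x⁴. Subtract (9x⁴)·D = 27x⁶ − 63x⁵ − 72x⁴. Remainder: −24x⁵ + 68x⁴ + 21x³ − 24x² + 97x + 65.
Step 2: lead(−24x⁵ + 68x⁴ + 21x³ − 24x² + 97x + 65) ÷ lead(D) = −24x⁵ ÷ 3x² = −8x³. Subtract (−8x³)·D = −24x⁵ + 56x⁴ + 64x³. Remainder: 12x⁴ − 43x³ − 24x² + 97x + 65.
Step 3: lead(12x⁴ − 43x³ − 24x² + 97x + 65) ÷ lead(D) = 12x⁴ ÷ 3x² = 4x². Subtract (4x²)·D = 12x⁴ − 28x³ − 32x². Remainder: −15x³ + 8x² + 97x + 65.
Step 4: lead(−15x³ + 8x² + 97x + 65) ÷ lead(D) = −15x³ ÷ 3x² = −5x. Subtract (−5x)·D = −15x³ + 35x² + 40x. Remainder: −27x² + 57x + 65.
Step 5: lead(−27x² + 57x + 65) ÷ lead(D) = −27x² ÷ 3x² = −9. Subtract (−9)·D = −27x² + 63x + 72. Remainder: −6x − 7.

Q(x) = 9x⁴ − 8x³ + 4x² − 5x − 9; R(x) = −6x − 7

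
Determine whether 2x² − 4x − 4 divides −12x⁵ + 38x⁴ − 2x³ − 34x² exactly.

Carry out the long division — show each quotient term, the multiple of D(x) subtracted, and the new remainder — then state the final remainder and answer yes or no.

R(x) = −4, so D(x) is not a factor of P(x). no

Step 1: lead(−12x⁵ + 38x⁴ − 2x³ − 34x²) ÷ lead(D) = −12x⁵ ÷ 2x² = −6x³. Subtract (−6x³)·D = −12x⁵ + 24x⁴ + 24x³. Remainder: 14x⁴ − 26x³ − 34x².
Step 2: lead(14x⁴ − 26x³ − 34x²) ÷ lead(D) = 14x⁴ ÷ 2x² = 7x². Subtract (7x²)·D = 14x⁴ − 28x³ − 28x². Remainder: 2x³ − 6x².
Step 3: lead(2x³ − 6x²) ÷ lead(D) = 2x³ ÷ 2x² = x. Subtract (x)·D = 2x³ − 4x² − 4x. Remainder: −2x² + 4x.
Step 4: lead(−2x² + 4x) ÷ lead(D) = −2x² ÷ 2x² = −1. Subtract (−1)·D = −2x² + 4x + 4. Remainder: −4.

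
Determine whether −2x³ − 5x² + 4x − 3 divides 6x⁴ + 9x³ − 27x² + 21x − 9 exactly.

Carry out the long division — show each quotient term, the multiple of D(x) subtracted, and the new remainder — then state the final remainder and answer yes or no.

R(x) = 0, so D(x) is a factor of P(x). yes

Step 1: lead(6x⁴ + 9x³ − 27x² + 21x − 9) ÷ lead(D) = 6x⁴ ÷ −2x³ = −3x. Subtract (−3x)·D = 6x⁴ + 15x³ − 12x² + 9x. Remainder: −6x³ − 15x² + 12x − 9.
Step 2: lead(−6x³ − 15x² + 12x − 9) ÷ lead(D) = −6x³ ÷ −2x³ = 3. Subtract (3)·D = −6x³ − 15x² + 12x − 9. Remainder: 0.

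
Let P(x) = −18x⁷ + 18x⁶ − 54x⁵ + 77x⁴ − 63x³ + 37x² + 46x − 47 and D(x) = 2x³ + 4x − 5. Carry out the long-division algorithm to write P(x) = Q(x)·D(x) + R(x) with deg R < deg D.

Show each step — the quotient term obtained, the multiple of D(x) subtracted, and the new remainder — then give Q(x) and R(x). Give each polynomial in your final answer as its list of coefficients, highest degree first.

Q = [-9, 9, -9, -2, 9]; R = [-2]

Step 1: lead(−18x⁷ + 18x⁶ − 54x⁵ + 77x⁴ − 63x³ + 37x² + 46x − 47) ÷ lead(D) = −18x⁷ ÷ 2x³ = −9x⁴. Subtract (−9x⁴)·D = −18x⁷ − 36x⁵ + 45x⁴. Remainder: 18x⁶ − 18x⁵ + 32x⁴ − 63x³ + 37x² + 46x − 47.
Step 2: lead(18x⁶ − 18x⁵ + 32x⁴ − 63x³ + 37x² + 46x − 47) ÷ lead(D) = 18x⁶ ÷ 2x³ = 9x³. Subtract (9x³)·D = 18x⁶ + 36x⁴ − 45x³. Remainder: −18x⁵ − 4x⁴ − 18x³ + 37x² + 46x − 47.
Step 3: lead(−18x⁵ − 4x⁴ − 18x³ + 37x² + 46x − 47) ÷ lead(D) = −18x⁵ ÷ 2x³ = −9x². Subtract (−9x²)·D = −18x⁵ − 36x³ + 45x². Remainder: −4x⁴ + 18x³ − 8x² + 46x − 47.
Step 4: lead(−4x⁴ + 18x³ − 8x² + 46x − 47) ÷ lead(D) = −4x⁴ ÷ 2x³ = −2x. Subtract (−2x)·D = −4x⁴ − 8x² + 10x. Remainder: 18x³ + 36x − 47.
Step 5: lead(18x³ + 36x − 47) ÷ lead(D) = 18x³ ÷ 2x³ = 9. Subtract (9)·D = 18x³ + 36x − 45. Remainder: −2.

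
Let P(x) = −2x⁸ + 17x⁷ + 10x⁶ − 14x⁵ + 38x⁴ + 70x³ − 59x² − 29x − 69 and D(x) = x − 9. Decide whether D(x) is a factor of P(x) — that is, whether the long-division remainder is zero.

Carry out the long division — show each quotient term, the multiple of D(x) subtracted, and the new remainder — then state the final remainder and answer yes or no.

Step 1: lead(−2x⁸ + 17x⁷ + 10x⁶ − 14x⁵ + 38x⁴ + 70x³ − 59x² − 29x − 69) ÷ lead(D) = −2x⁸ ÷ x = −2x⁷. Subtract (−2x⁷)·D = −2x⁸ + 18x⁷. Remainder: −x⁷ + 10x⁶ − 14x⁵ + 38x⁴ + 70x³ − 59x² − 29x − 69.
Step 2: lead(−x⁷ + 10x⁶ − 14x⁵ + 38x⁴ + 70x³ − 59x² − 29x − 69) ÷ lead(D) = −x⁷ ÷ x = −x⁶. Subtract (−x⁶)·D = −x⁷ + 9x⁶. Remainder: x⁶ − 14x⁵ + 38x⁴ + 70x³ − 59x² − 29x − 69.
Step 3: lead(x⁶ − 14x⁵ + 38x⁴ + 70x³ − 59x² − 29x − 69) ÷ lead(D) = x⁶ ÷ x = x⁵. Subtract (x⁵)·D = x⁶ − 9x⁵. Remainder: −5x⁵ + 38x⁴ + 70x³ − 59x² − 29x − 69.
Step 4: lead(−5x⁵ + 38x⁴ + 70x³ − 59x² − 29x − 69) ÷ lead(D) = −5x⁵ ÷ x = −5x⁴. Subtract (−5x⁴)·D = −5x⁵ + 45x⁴. Remainder: −7x⁴ + 70x³ − 59x² − 29x − 69.
Step 5: lead(−7x⁴ + 70x³ − 59x² − 29x − 69) ÷ lead(D) = −7x⁴ ÷ x = −7x³. Subtract (−7x³)·D = −7x⁴ + 63x³. Remainder: 7x³ − 59x² − 29x − 69.
Step 6: lead(7x³ − 59x² − 29x − 69) ÷ lead(D) = 7x³ ÷ x = 7x². Subtract (7x²)·D = 7x³ − 63x². Remainder: 4x² − 29x − 69.
Step 7: lead(4x² − 29x − 69) ÷ lead(D) = 4x² ÷ x = 4x. Subtract (4x)·D = 4x² − 36x. Remainder: 7x − 69.
Step 8: lead(7x − 69) ÷ lead(D) = 7x ÷ x = 7. Subtract (7)·D = 7x − 63. Remainder: −6.

R(x) = −6, so D(x) is not a factor of P(x). no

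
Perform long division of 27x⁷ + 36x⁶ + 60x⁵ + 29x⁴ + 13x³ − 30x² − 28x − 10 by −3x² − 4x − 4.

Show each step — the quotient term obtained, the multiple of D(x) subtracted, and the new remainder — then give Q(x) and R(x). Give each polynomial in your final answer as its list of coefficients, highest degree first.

Q = [-9, 0, -8, 1, 5, 2]; R = [-2]

Step 1: lead(27x⁷ + 36x⁶ + 60x⁵ + 29x⁴ + 13x³ − 30x² − 28x − 10) ÷ lead(D) = 27x⁷ ÷ −3x² = −9x⁵. Subtract (−9x⁵)·D = 27x⁷ + 36x⁶ + 36x⁵. Remainder: 24x⁵ + 29x⁴ + 13x³ − 30x² − 28x − 10.
Step 2: lead(24x⁵ + 29x⁴ + 13x³ − 30x² − 28x − 10) ÷ lead(D) = 24x⁵ ÷ −3x² = −8x³. Subtract (−8x³)·D = 24x⁵ + 32x⁴ + 32x³. Remainder: −3x⁴ − 19x³ − 30x² − 28x − 10.
Step 3: lead(−3x⁴ − 19x³ − 30x² − 28x − 10) ÷ lead(D) = −3x⁴ ÷ −3x² = x². Subtract (x²)·D = −3x⁴ − 4x³ − 4x². Remainder: −15x³ − 26x² − 28x − 10.
Step 4: lead(−15x³ − 26x² − 28x − 10) ÷ lead(D) = −15x³ ÷ −3x² = 5x. Subtract (5x)·D = −15x³ − 20x² − 20x. Remainder: −6x² − 8x − 10.
Step 5: lead(−6x² − 8x − 10) ÷ lead(D) = −6x² ÷ −3x² = 2. Subtract (2)·D = −6x² − 8x − 8. Remainder: −2.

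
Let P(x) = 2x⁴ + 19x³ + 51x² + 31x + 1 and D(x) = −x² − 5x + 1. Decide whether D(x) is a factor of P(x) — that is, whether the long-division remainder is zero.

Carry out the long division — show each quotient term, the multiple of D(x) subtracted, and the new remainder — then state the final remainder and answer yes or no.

Step 1: lead(2x⁴ + 19x³ + 51x² + 31x + 1) ÷ lead(D) = 2x⁴ ÷ −x² = −2x². Subtract (−2x²)·D = 2x⁴ + 10x³ − 2x². Remainder: 9x³ + 53x² + 31x + 1.
Step 2: lead(9x³ + 53x² + 31x + 1) ÷ lead(D) = 9x³ ÷ −x² = −9x. Subtract (−9x)·D = 9x³ + 45x² − 9x. Remainder: 8x² + 40x + 1.
Step 3: lead(8x² + 40x + 1) ÷ lead(D) = 8x² ÷ −x² = −8. Subtract (−8)·D = 8x² + 40x − 8. Remainder: 9.

R(x) = 9, so D(x) is not a factor of P(x). no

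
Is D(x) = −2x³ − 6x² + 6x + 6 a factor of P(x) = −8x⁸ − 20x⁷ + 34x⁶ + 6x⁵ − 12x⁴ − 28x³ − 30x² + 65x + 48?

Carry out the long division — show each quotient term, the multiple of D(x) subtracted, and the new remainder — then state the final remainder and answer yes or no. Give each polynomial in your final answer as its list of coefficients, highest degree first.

Step 1: lead(−8x⁸ − 20x⁷ + 34x⁶ + 6x⁵ − 12x⁴ − 28x³ − 30x² + 65x + 48) ÷ lead(D) = −8x⁸ ÷ −2x³ = 4x⁵. Subtract (4x⁵)·D = −8x⁸ − 24x⁷ + 24x⁶ + 24x⁵. Remainder: 4x⁷ + 10x⁶ − 18x⁵ − 12x⁴ − 28x³ − 30x² + 65x + 48.
Step 2: lead(4x⁷ + 10x⁶ − 18x⁵ − 12x⁴ − 28x³ − 30x² + 65x + 48) ÷ lead(D) = 4x⁷ ÷ −2x³ = −2x⁴. Subtract (−2x⁴)·D = 4x⁷ + 12x⁶ − 12x⁵ − 12x⁴. Remainder: −2x⁶ − 6x⁵ − 28x³ − 30x² + 65x + 48.
Step 3: lead(−2x⁶ − 6x⁵ − 28x³ − 30x² + 65x + 48) ÷ lead(D) = −2x⁶ ÷ −2x³ = x³. Subtract (x³)·D = −2x⁶ − 6x⁵ + 6x⁴ + 6x³. Remainder: −6x⁴ − 34x³ − 30x² + 65x + 48.
Step 4: lead(−6x⁴ − 34x³ − 30x² + 65x + 48) ÷ lead(D) = −6x⁴ ÷ −2x³ = 3x. Subtract (3x)·D = −6x⁴ − 18x³ + 18x² + 18x. Remainder: −16x³ − 48x² + 47x + 48.
Step 5: lead(−16x³ − 48x² + 47x + 48) ÷ lead(D) = −16x³ ÷ −2x³ = 8. Subtract (8)·D = −16x³ − 48x² + 48x + 48. Remainder: −x.

R = [-1, 0], so D(x) is not a factor of P(x). no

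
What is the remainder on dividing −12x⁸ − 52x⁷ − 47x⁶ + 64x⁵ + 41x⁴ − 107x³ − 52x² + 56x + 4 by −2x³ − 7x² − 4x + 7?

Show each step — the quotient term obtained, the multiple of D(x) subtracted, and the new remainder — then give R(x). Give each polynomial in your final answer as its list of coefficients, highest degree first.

Step 1: lead(−12x⁸ − 52x⁷ − 47x⁶ + 64x⁵ + 41x⁴ − 107x³ − 52x² + 56x + 4) ÷ lead(D) = −12x⁸ ÷ −2x³ = 6x⁵. Subtract (6x⁵)·D = −12x⁸ − 42x⁷ − 24x⁶ + 42x⁵. Remainder: −10x⁷ − 23x⁶ + 22x⁵ + 41x⁴ − 107x³ − 52x² + 56x + 4.
Step 2: lead(−10x⁷ − 23x⁶ + 22x⁵ + 41x⁴ − 107x³ − 52x² + 56x + 4) ÷ lead(D) = −10x⁷ ÷ −2x³ = 5x⁴. Subtract (5x⁴)·D = −10x⁷ − 35x⁶ − 20x⁵ + 35x⁴. Remainder: 12x⁶ + 42x⁵ + 6x⁴ − 107x³ − 52x² + 56x + 4.
Step 3: lead(12x⁶ + 42x⁵ + 6x⁴ − 107x³ − 52x² + 56x + 4) ÷ lead(D) = 12x⁶ ÷ −2x³ = −6x³. Subtract (−6x³)·D = 12x⁶ + 42x⁵ + 24x⁴ − 42x³. Remainder: −18x⁴ − 65x³ − 52x² + 56x + 4.
Step 4: lead(−18x⁴ − 65x³ − 52x² + 56x + 4) ÷ lead(D) = −18x⁴ ÷ −2x³ = 9x. Subtract (9x)·D = −18x⁴ − 63x³ − 36x² + 63x. Remainder: −2x³ − 16x² − 7x + 4.
Step 5: lead(−2x³ − 16x² − 7x + 4) ÷ lead(D) = −2x³ ÷ −2x³ = 1. Subtract (1)·D = −2x³ − 7x² − 4x + 7. Remainder: −9x² − 3x − 3.

R = [-9, -3, -3]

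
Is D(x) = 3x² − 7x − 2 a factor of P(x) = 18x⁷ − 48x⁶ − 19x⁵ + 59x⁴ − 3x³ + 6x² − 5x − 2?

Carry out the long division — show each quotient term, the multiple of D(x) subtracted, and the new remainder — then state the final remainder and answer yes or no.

Step 1: lead(18x⁷ − 48x⁶ − 19x⁵ + 59x⁴ − 3x³ + 6x² − 5x − 2) ÷ lead(D) = 18x⁷ ÷ 3x² = 6x⁵. Subtract (6x⁵)·D = 18x⁷ − 42x⁶ − 12x⁵. Remainder: −6x⁶ − 7x⁵ + 59x⁴ − 3x³ + 6x² − 5x − 2.
Step 2: lead(−6x⁶ − 7x⁵ + 59x⁴ − 3x³ + 6x² − 5x − 2) ÷ lead(D) = −6x⁶ ÷ 3x² = −2x⁴. Subtract (−2x⁴)·D = −6x⁶ + 14x⁵ + 4x⁴. Remainder: −21x⁵ + 55x⁴ − 3x³ + 6x² − 5x − 2.
Step 3: lead(−21x⁵ + 55x⁴ − 3x³ + 6x² − 5x − 2) ÷ lead(D) = −21x⁵ ÷ 3x² = −7x³. Subtract (−7x³)·D = −21x⁵ + 49x⁴ + 14x³. Remainder: 6x⁴ − 17x³ + 6x² − 5x − 2.
Step 4: lead(6x⁴ − 17x³ + 6x² − 5x − 2) ÷ lead(D) = 6x⁴ ÷ 3x² = 2x². Subtract (2x²)·D = 6x⁴ − 14x³ − 4x². Remainder: −3x³ + 10x² − 5x − 2.
Step 5: lead(−3x³ + 10x² − 5x − 2) ÷ lead(D) = −3x³ ÷ 3x² = −x. Subtract (−x)·D = −3x³ + 7x² + 2x. Remainder: 3x² − 7x − 2.
Step 6: lead(3x² − 7x − 2) ÷ lead(D) = 3x² ÷ 3x² = 1. Subtract (1)·D = 3x² − 7x − 2. Remainder: 0.

R(x) = 0, so D(x) is a factor of P(x). yes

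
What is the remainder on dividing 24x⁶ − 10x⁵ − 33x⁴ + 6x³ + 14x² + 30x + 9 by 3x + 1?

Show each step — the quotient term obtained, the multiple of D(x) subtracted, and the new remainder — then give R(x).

Step 1: lead(24x⁶ − 10x⁵ − 33x⁴ + 6x³ + 14x² + 30x + 9) ÷ lead(D) = 24x⁶ ÷ 3x = 8x⁵. Subtract (8x⁵)·D = 24x⁶ + 8x⁵. Remainder: −18x⁵ − 33x⁴ + 6x³ + 14x² + 30x + 9.
Step 2: lead(−18x⁵ − 33x⁴ + 6x³ + 14x² + 30x + 9) ÷ lead(D) = −18x⁵ ÷ 3x = −6x⁴. Subtract (−6x⁴)·D = −18x⁵ − 6x⁴. Remainder: −27x⁴ + 6x³ + 14x² + 30x + 9.
Step 3: lead(−27x⁴ + 6x³ + 14x² + 30x + 9) ÷ lead(D) = −27x⁴ ÷ 3x = −9x³. Subtract (−9x³)·D = −27x⁴ − 9x³. Remainder: 15x³ + 14x² + 30x + 9.
Step 4: lead(15x³ + 14x² + 30x + 9) ÷ lead(D) = 15x³ ÷ 3x = 5x². Subtract (5x²)·D = 15x³ + 5x². Remainder: 9x² + 30x + 9.
Step 5: lead(9x² + 30x + 9) ÷ lead(D) = 9x² ÷ 3x = 3x. Subtract (3x)·D = 9x² + 3x. Remainder: 27x + 9.
Step 6: lead(27x + 9) ÷ lead(D) = 27x ÷ 3x = 9. Subtract (9)·D = 27x + 9. Remainder: 0.

R(x) = 0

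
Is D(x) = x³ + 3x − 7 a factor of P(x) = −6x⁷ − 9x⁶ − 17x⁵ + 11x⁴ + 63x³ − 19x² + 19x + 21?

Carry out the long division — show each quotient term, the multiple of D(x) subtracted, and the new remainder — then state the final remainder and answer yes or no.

Step 1: lead(−6x⁷ − 9x⁶ − 17x⁵ + 11x⁴ + 63x³ − 19x² + 19x + 21) ÷ lead(D) = −6x⁷ ÷ x³ = −6x⁴. Subtract (−6x⁴)·D = −6x⁷ − 18x⁵ + 42x⁴. Remainder: −9x⁶ + x⁵ − 31x⁴ + 63x³ − 19x² + 19x + 21.
Step 2: lead(−9x⁶ + x⁵ − 31x⁴ + 63x³ − 19x² + 19x + 21) ÷ lead(D) = −9x⁶ ÷ x³ = −9x³. Subtract (−9x³)·D = −9x⁶ − 27x⁴ + 63x³. Remainder: x⁵ − 4x⁴ − 19x² + 19x + 21.
Step 3: lead(x⁵ − 4x⁴ − 19x² + 19x + 21) ÷ lead(D) = x⁵ ÷ x³ = x². Subtract (x²)·D = x⁵ + 3x³ − 7x². Remainder: −4x⁴ − 3x³ − 12x² + 19x + 21.
Step 4: lead(−4x⁴ − 3x³ − 12x² + 19x + 21) ÷ lead(D) = −4x⁴ ÷ x³ = −4x. Subtract (−4x)·D = −4x⁴ − 12x² + 28x. Remainder: −3x³ − 9x + 21.
Step 5: lead(−3x³ − 9x + 21) ÷ lead(D) = −3x³ ÷ x³ = −3. Subtract (−3)·D = −3x³ − 9x + 21. Remainder: 0.

R(x) = 0, so D(x) is a factor of P(x). yes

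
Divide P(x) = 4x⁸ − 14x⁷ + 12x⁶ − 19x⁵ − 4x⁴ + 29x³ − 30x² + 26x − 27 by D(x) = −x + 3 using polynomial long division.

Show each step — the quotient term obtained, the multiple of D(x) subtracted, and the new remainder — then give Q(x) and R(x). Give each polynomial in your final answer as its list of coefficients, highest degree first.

Step 1: lead(4x⁸ − 14x⁷ + 12x⁶ − 19x⁵ − 4x⁴ + 29x³ − 30x² + 26x − 27) ÷ lead(D) = 4x⁸ ÷ −x = −4x⁷. Subtract (−4x⁷)·D = 4x⁸ − 12x⁷. Remainder: −2x⁷ + 12x⁶ − 19x⁵ − 4x⁴ + 29x³ − 30x² + 26x − 27.
Step 2: lead(−2x⁷ + 12x⁶ − 19x⁵ − 4x⁴ + 29x³ − 30x² + 26x − 27) ÷ lead(D) = −2x⁷ ÷ −x = 2x⁶. Subtract (2x⁶)·D = −2x⁷ + 6x⁶. Remainder: 6x⁶ − 19x⁵ − 4x⁴ + 29x³ − 30x² + 26x − 27.
Step 3: lead(6x⁶ − 19x⁵ − 4x⁴ + 29x³ − 30x² + 26x − 27) ÷ lead(D) = 6x⁶ ÷ −x = −6x⁵. Subtract (−6x⁵)·D = 6x⁶ − 18x⁵. Remainder: −x⁵ − 4x⁴ + 29x³ − 30x² + 26x − 27.
Step 4: lead(−x⁵ − 4x⁴ + 29x³ − 30x² + 26x − 27) ÷ lead(D) = −x⁵ ÷ −x = x⁴. Subtract (x⁴)·D = −x⁵ + 3x⁴. Remainder: −7x⁴ + 29x³ − 30x² + 26x − 27.
Step 5: lead(−7x⁴ + 29x³ − 30x² + 26x − 27) ÷ lead(D) = −7x⁴ ÷ −x = 7x³. Subtract (7x³)·D = −7x⁴ + 21x³. Remainder: 8x³ − 30x² + 26x − 27.
Step 6: lead(8x³ − 30x² + 26x − 27) ÷ lead(D) = 8x³ ÷ −x = −8x². Subtract (−8x²)·D = 8x³ − 24x². Remainder: −6x² + 26x − 27.
Step 7: lead(−6x² + 26x − 27) ÷ lead(D) = −6x² ÷ −x = 6x. Subtract (6x)·D = −6x² + 18x. Remainder: 8x − 27.
Step 8: lead(8x − 27) ÷ lead(D) = 8x ÷ −x = −8. Subtract (−8)·D = 8x − 24. Remainder: −3.

Q = [-4, 2, -6, 1, 7, -8, 6, -8]; R = [-3]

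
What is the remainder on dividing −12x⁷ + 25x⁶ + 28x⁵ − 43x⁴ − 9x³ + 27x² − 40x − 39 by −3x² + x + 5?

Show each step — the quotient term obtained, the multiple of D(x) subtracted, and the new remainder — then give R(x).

R(x) = −6x + 6

Step 1: lead(−12x⁷ + 25x⁶ + 28x⁵ − 43x⁴ − 9x³ + 27x² − 40x − 39) ÷ lead(D) = −12x⁷ ÷ −3x² = 4x⁵. Subtract (4x⁵)·D = −12x⁷ + 4x⁶ + 20x⁵. Remainder: 21x⁶ + 8x⁵ − 43x⁴ − 9x³ + 27x² − 40x − 39.
Step 2: lead(21x⁶ + 8x⁵ − 43x⁴ − 9x³ + 27x² − 40x − 39) ÷ lead(D) = 21x⁶ ÷ −3x² = −7x⁴. Subtract (−7x⁴)·D = 21x⁶ − 7x⁵ − 35x⁴. Remainder: 15x⁵ − 8x⁴ − 9x³ + 27x² − 40x − 39.
Step 3: lead(15x⁵ − 8x⁴ − 9x³ + 27x² − 40x − 39) ÷ lead(D) = 15x⁵ ÷ −3x² = −5x³. Subtract (−5x³)·D = 15x⁵ − 5x⁴ − 25x³. Remainder: −3x⁴ + 16x³ + 27x² − 40x − 39.
Step 4: lead(−3x⁴ + 16x³ + 27x² − 40x − 39) ÷ lead(D) = −3x⁴ ÷ −3x² = x². Subtract (x²)·D = −3x⁴ + x³ + 5x². Remainder: 15x³ + 22x² − 40x − 39.
Step 5: lead(15x³ + 22x² − 40x − 39) ÷ lead(D) = 15x³ ÷ −3x² = −5x. Subtract (−5x)·D = 15x³ − 5x² − 25x. Remainder: 27x² − 15x − 39.
Step 6: lead(27x² − 15x − 39) ÷ lead(D) = 27x² ÷ −3x² = −9. Subtract (−9)·D = 27x² − 9x − 45. Remainder: −6x + 6.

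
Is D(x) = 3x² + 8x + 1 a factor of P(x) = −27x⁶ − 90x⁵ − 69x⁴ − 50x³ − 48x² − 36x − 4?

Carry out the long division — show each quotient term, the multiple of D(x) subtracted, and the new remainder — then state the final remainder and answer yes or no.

Step 1: lead(−27x⁶ − 90x⁵ − 69x⁴ − 50x³ − 48x² − 36x − 4) ÷ lead(D) = −27x⁶ ÷ 3x² = −9x⁴. Subtract (−9x⁴)·D = −27x⁶ − 72x⁵ − 9x⁴. Remainder: −18x⁵ − 60x⁴ − 50x³ − 48x² − 36x − 4.
Step 2: lead(−18x⁵ − 60x⁴ − 50x³ − 48x² − 36x − 4) ÷ lead(D) = −18x⁵ ÷ 3x² = −6x³. Subtract (−6x³)·D = −18x⁵ − 48x⁴ − 6x³. Remainder: −12x⁴ − 44x³ − 48x² − 36x − 4.
Step 3: lead(−12x⁴ − 44x³ − 48x² − 36x − 4) ÷ lead(D) = −12x⁴ ÷ 3x² = −4x². Subtract (−4x²)·D = −12x⁴ − 32x³ − 4x². Remainder: −12x³ − 44x² − 36x − 4.
Step 4: lead(−12x³ − 44x² − 36x − 4) ÷ lead(D) = −12x³ ÷ 3x² = −4x. Subtract (−4x)·D = −12x³ − 32x² − 4x. Remainder: −12x² − 32x − 4.
Step 5: lead(−12x² − 32x − 4) ÷ lead(D) = −12x² ÷ 3x² = −4. Subtract (−4)·D = −12x² − 32x − 4. Remainder: 0.

R(x) = 0, so D(x) is a factor of P(x). yes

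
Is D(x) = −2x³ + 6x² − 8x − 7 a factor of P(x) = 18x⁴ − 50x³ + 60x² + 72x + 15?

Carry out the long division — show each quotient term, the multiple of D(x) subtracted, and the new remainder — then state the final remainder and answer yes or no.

Step 1: lead(18x⁴ − 50x³ + 60x² + 72x + 15) ÷ lead(D) = 18x⁴ ÷ −2x³ = −9x. Subtract (−9x)·D = 18x⁴ − 54x³ + 72x² + 63x. Remainder: 4x³ − 12x² + 9x + 15.
Step 2: lead(4x³ − 12x² + 9x + 15) ÷ lead(D) = 4x³ ÷ −2x³ = −2. Subtract (−2)·D = 4x³ − 12x² + 16x + 14. Remainder: −7x + 1.

R(x) = −7x + 1, so D(x) is not a factor of P(x). no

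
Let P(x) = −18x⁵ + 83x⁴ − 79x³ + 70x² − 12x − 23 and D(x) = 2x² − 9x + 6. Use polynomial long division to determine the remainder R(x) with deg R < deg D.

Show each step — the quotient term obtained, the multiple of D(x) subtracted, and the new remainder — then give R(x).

R(x) = 1

Step 1: lead(−18x⁵ + 83x⁴ − 79x³ + 70x² − 12x − 23) ÷ lead(D) = −18x⁵ ÷ 2x² = −9x³. Subtract (−9x³)·D = −18x⁵ + 81x⁴ − 54x³. Remainder: 2x⁴ − 25x³ + 70x² − 12x − 23.
Step 2: lead(2x⁴ − 25x³ + 70x² − 12x − 23) ÷ lead(D) = 2x⁴ ÷ 2x² = x². Subtract (x²)·D = 2x⁴ − 9x³ + 6x². Remainder: −16x³ + 64x² − 12x − 23.
Step 3: lead(−16x³ + 64x² − 12x − 23) ÷ lead(D) = −16x³ ÷ 2x² = −8x. Subtract (−8x)·D = −16x³ + 72x² − 48x. Remainder: −8x² + 36x − 23.
Step 4: lead(−8x² + 36x − 23) ÷ lead(D) = −8x² ÷ 2x² = −4. Subtract (−4)·D = −8x² + 36x − 24. Remainder: 1.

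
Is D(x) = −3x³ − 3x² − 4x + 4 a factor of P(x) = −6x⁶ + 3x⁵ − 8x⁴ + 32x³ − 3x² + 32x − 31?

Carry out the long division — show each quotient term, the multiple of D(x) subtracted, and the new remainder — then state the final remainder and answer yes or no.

R(x) = −8x − 3, so D(x) is not a factor of P(x). no

Step 1: lead(−6x⁶ + 3x⁵ − 8x⁴ + 32x³ − 3x² + 32x − 31) ÷ lead(D) = −6x⁶ ÷ −3x³ = 2x³. Subtract (2x³)·D = −6x⁶ − 6x⁵ − 8x⁴ + 8x³. Remainder: 9x⁵ + 24x³ − 3x² + 32x − 31.
Step 2: lead(9x⁵ + 24x³ − 3x² + 32x − 31) ÷ lead(D) = 9x⁵ ÷ −3x³ = −3x². Subtract (−3x²)·D = 9x⁵ + 9x⁴ + 12x³ − 12x². Remainder: −9x⁴ + 12x³ + 9x² + 32x − 31.
Step 3: lead(−9x⁴ + 12x³ + 9x² + 32x − 31) ÷ lead(D) = −9x⁴ ÷ −3x³ = 3x. Subtract (3x)·D = −9x⁴ − 9x³ − 12x² + 12x. Remainder: 21x³ + 21x² + 20x − 31.
Step 4: lead(21x³ + 21x² + 20x − 31) ÷ lead(D) = 21x³ ÷ −3x³ = −7. Subtract (−7)·D = 21x³ + 21x² + 28x − 28. Remainder: −8x − 3.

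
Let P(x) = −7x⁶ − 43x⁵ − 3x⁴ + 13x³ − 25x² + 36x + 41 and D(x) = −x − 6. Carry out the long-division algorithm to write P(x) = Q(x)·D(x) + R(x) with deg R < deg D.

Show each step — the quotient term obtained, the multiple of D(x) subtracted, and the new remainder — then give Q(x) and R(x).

Step 1: lead(−7x⁶ − 43x⁵ − 3x⁴ + 13x³ − 25x² + 36x + 41) ÷ lead(D) = −7x⁶ ÷ −x = 7x⁵. Subtract (7x⁵)·D = −7x⁶ − 42x⁵. Remainder: −x⁵ − 3x⁴ + 13x³ − 25x² + 36x + 41.
Step 2: lead(−x⁵ − 3x⁴ + 13x³ − 25x² + 36x + 41) ÷ lead(D) = −x⁵ ÷ −x = x⁴. Subtract (x⁴)·D = −x⁵ − 6x⁴. Remainder: 3x⁴ + 13x³ − 25x² + 36x + 41.
Step 3: lead(3x⁴ + 13x³ − 25x² + 36x + 41) ÷ lead(D) = 3x⁴ ÷ −x = −3x³. Subtract (−3x³)·D = 3x⁴ + 18x³. Remainder: −5x³ − 25x² + 36x + 41.
Step 4: lead(−5x³ − 25x² + 36x + 41) ÷ lead(D) = −5x³ ÷ −x = 5x². Subtract (5x²)·D = −5x³ − 30x². Remainder: 5x² + 36x + 41.
Step 5: lead(5x² + 36x + 41) ÷ lead(D) = 5x² ÷ −x = −5x. Subtract (−5x)·D = 5x² + 30x. Remainder: 6x + 41.
Step 6: lead(6x + 41) ÷ lead(D) = 6x ÷ −x = −6. Subtract (−6)·D = 6x + 36. Remainder: 5.

Q(x) = 7x⁵ + x⁴ − 3x³ + 5x² − 5x − 6; R(x) = 5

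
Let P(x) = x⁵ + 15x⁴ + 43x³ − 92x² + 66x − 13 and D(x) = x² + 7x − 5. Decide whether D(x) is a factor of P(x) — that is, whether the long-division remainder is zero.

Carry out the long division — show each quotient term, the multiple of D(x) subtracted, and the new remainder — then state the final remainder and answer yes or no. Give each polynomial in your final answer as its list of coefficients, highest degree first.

R = [-2, 7], so D(x) is not a factor of P(x). no

Step 1: lead(x⁵ + 15x⁴ + 43x³ − 92x² + 66x − 13) ÷ lead(D) = x⁵ ÷ x² = x³. Subtract (x³)·D = x⁵ + 7x⁴ − 5x³. Remainder: 8x⁴ + 48x³ − 92x² + 66x − 13.
Step 2: lead(8x⁴ + 48x³ − 92x² + 66x − 13) ÷ lead(D) = 8x⁴ ÷ x² = 8x². Subtract (8x²)·D = 8x⁴ + 56x³ − 40x². Remainder: −8x³ − 52x² + 66x − 13.
Step 3: lead(−8x³ − 52x² + 66x − 13) ÷ lead(D) = −8x³ ÷ x² = −8x. Subtract (−8x)·D = −8x³ − 56x² + 40x. Remainder: 4x² + 26x − 13.
Step 4: lead(4x² + 26x − 13) ÷ lead(D) = 4x² ÷ x² = 4. Subtract (4)·D = 4x² + 28x − 20. Remainder: −2x + 7.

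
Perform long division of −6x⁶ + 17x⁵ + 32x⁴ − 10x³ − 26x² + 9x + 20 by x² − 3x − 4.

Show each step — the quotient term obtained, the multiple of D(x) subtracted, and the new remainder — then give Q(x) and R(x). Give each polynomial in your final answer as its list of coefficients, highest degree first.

Step 1: lead(−6x⁶ + 17x⁵ + 32x⁴ − 10x³ − 26x² + 9x + 20) ÷ lead(D) = −6x⁶ ÷ x² = −6x⁴. Subtract (−6x⁴)·D = −6x⁶ + 18x⁵ + 24x⁴. Remainder: −x⁵ + 8x⁴ − 10x³ − 26x² + 9x + 20.
Step 2: lead(−x⁵ + 8x⁴ − 10x³ − 26x² + 9x + 20) ÷ lead(D) = −x⁵ ÷ x² = −x³. Subtract (−x³)·D = −x⁵ + 3x⁴ + 4x³. Remainder: 5x⁴ − 14x³ − 26x² + 9x + 20.
Step 3: lead(5x⁴ − 14x³ − 26x² + 9x + 20) ÷ lead(D) = 5x⁴ ÷ x² = 5x². Subtract (5x²)·D = 5x⁴ − 15x³ − 20x². Remainder: x³ − 6x² + 9x + 20.
Step 4: lead(x³ − 6x² + 9x + 20) ÷ lead(D) = x³ ÷ x² = x. Subtract (x)·D = x³ − 3x² − 4x. Remainder: −3x² + 13x + 20.
Step 5: lead(−3x² + 13x + 20) ÷ lead(D) = −3x² ÷ x² = −3. Subtract (−3)·D = −3x² + 9x + 12. Remainder: 4x + 8.

Q = [-6, -1, 5, 1, -3]; R = [4, 8]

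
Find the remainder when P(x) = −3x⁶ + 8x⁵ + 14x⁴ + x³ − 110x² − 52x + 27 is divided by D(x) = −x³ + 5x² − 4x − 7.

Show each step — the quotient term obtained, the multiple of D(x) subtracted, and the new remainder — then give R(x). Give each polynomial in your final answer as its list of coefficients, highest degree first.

R = [-9, -8]

Step 1: lead(−3x⁶ + 8x⁵ + 14x⁴ + x³ − 110x² − 52x + 27) ÷ lead(D) = −3x⁶ ÷ −x³ = 3x³. Subtract (3x³)·D = −3x⁶ + 15x⁵ − 12x⁴ − 21x³. Remainder: −7x⁵ + 26x⁴ + 22x³ − 110x² − 52x + 27.
Step 2: lead(−7x⁵ + 26x⁴ + 22x³ − 110x² − 52x + 27) ÷ lead(D) = −7x⁵ ÷ −x³ = 7x². Subtract (7x²)·D = −7x⁵ + 35x⁴ − 28x³ − 49x². Remainder: −9x⁴ + 50x³ − 61x² − 52x + 27.
Step 3: lead(−9x⁴ + 50x³ − 61x² − 52x + 27) ÷ lead(D) = −9x⁴ ÷ −x³ = 9x. Subtract (9x)·D = −9x⁴ + 45x³ − 36x² − 63x. Remainder: 5x³ − 25x² + 11x + 27.
Step 4: lead(5x³ − 25x² + 11x + 27) ÷ lead(D) = 5x³ ÷ −x³ = −5. Subtract (−5)·D = 5x³ − 25x² + 20x + 35. Remainder: −9x − 8.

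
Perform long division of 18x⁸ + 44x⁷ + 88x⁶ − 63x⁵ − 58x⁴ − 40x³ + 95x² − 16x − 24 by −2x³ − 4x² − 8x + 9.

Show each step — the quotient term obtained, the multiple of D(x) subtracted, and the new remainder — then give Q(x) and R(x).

Step 1: lead(18x⁸ + 44x⁷ + 88x⁶ − 63x⁵ − 58x⁴ − 40x³ + 95x² − 16x − 24) ÷ lead(D) = 18x⁸ ÷ −2x³ = −9x⁵. Subtract (−9x⁵)·D = 18x⁸ + 36x⁷ + 72x⁶ − 81x⁵. Remainder: 8x⁷ + 16x⁶ + 18x⁵ − 58x⁴ − 40x³ + 95x² − 16x − 24.
Step 2: lead(8x⁷ + 16x⁶ + 18x⁵ − 58x⁴ − 40x³ + 95x² − 16x − 24) ÷ lead(D) = 8x⁷ ÷ −2x³ = −4x⁴. Subtract (−4x⁴)·D = 8x⁷ + 16x⁶ + 32x⁵ − 36x⁴. Remainder: −14x⁵ − 22x⁴ − 40x³ + 95x² − 16x − 24.
Step 3: lead(−14x⁵ − 22x⁴ − 40x³ + 95x² − 16x − 24) ÷ lead(D) = −14x⁵ ÷ −2x³ = 7x². Subtract (7x²)·D = −14x⁵ − 28x⁴ − 56x³ + 63x². Remainder: 6x⁴ + 16x³ + 32x² − 16x − 24.
Step 4: lead(6x⁴ + 16x³ + 32x² − 16x − 24) ÷ lead(D) = 6x⁴ ÷ −2x³ = −3x. Subtract (−3x)·D = 6x⁴ + 12x³ + 24x² − 27x. Remainder: 4x³ + 8x² + 11x − 24.
Step 5: lead(4x³ + 8x² + 11x − 24) ÷ lead(D) = 4x³ ÷ −2x³ = −2. Subtract (−2)·D = 4x³ + 8x² + 16x − 18. Remainder: −5x − 6.

Q(x) = −9x⁵ − 4x⁴ + 7x² − 3x − 2; R(x) = −5x − 6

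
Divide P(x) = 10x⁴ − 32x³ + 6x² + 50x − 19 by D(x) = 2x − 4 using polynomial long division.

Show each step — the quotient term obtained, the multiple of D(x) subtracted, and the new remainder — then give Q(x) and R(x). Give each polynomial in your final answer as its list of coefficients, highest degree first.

Step 1: lead(10x⁴ − 32x³ + 6x² + 50x − 19) ÷ lead(D) = 10x⁴ ÷ 2x = 5x³. Subtract (5x³)·D = 10x⁴ − 20x³. Remainder: −12x³ + 6x² + 50x − 19.
Step 2: lead(−12x³ + 6x² + 50x − 19) ÷ lead(D) = −12x³ ÷ 2x = −6x². Subtract (−6x²)·D = −12x³ + 24x². Remainder: −18x² + 50x − 19.
Step 3: lead(−18x² + 50x − 19) ÷ lead(D) = −18x² ÷ 2x = −9x. Subtract (−9x)·D = −18x² + 36x. Remainder: 14x − 19.
Step 4: lead(14x − 19) ÷ lead(D) = 14x ÷ 2x = 7. Subtract (7)·D = 14x − 28. Remainder: 9.

Q = [5, -6, -9, 7]; R = [9]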